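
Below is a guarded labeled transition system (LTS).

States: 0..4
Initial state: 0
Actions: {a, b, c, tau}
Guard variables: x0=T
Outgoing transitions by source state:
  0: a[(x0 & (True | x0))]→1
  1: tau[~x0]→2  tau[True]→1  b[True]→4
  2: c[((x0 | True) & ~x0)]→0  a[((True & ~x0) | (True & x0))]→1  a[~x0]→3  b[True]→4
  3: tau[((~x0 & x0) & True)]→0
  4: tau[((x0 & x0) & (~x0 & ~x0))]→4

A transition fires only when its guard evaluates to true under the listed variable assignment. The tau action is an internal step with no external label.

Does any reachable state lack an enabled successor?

Answer: DEADLOCK at state 4

Analysis:
Reachable = {0,1,4}
  0: a→1  [deg 1]
  1: b→4  tau→1  [deg 2]
  4: ∅  [no exit]
witness 4: a·b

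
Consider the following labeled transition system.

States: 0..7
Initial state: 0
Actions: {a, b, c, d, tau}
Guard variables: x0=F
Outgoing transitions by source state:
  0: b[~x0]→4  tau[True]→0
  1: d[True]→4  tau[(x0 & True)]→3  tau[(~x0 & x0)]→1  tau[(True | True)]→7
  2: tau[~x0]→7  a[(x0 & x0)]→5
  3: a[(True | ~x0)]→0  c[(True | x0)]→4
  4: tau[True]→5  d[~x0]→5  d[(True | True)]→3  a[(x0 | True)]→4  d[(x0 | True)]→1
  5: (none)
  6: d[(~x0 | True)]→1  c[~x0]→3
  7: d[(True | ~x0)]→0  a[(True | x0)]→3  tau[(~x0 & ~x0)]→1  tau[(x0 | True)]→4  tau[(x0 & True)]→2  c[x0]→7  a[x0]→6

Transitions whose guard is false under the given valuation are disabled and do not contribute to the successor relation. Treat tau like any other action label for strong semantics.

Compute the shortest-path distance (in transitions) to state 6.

Answer: UNREACHABLE

Trace:
BFS to 6:
  depth 0: {0}
  depth 1: {4}
  depth 2: {1,3,5}
  depth 3: {7}
6 never appears.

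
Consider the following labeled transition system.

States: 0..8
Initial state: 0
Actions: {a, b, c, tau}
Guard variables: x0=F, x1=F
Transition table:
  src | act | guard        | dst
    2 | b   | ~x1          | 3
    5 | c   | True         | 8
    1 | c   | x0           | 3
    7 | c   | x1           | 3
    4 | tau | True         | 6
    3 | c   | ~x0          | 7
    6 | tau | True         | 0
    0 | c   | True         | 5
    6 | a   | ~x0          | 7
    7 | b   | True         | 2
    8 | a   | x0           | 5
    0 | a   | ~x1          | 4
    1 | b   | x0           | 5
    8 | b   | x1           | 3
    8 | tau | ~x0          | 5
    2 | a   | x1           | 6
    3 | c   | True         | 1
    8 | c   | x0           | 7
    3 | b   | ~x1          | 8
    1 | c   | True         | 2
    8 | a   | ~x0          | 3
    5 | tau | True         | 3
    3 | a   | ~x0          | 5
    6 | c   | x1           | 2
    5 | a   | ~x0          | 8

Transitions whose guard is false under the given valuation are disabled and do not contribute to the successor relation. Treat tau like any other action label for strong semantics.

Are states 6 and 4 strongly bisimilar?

Answer: NOT BISIMILAR

Analysis:
Bisimulation quotient by refinement:
  P[0] = {{0,1,2,3,4,5,6,7,8}}
  P[1] = {{0},{1},{2,7},{3},{4},{5},{6,8}}
  P[2] = {{0},{1},{2},{3},{4},{5},{6},{7},{8}}
Fixed point at round 3; 9 class(es).
[6]={6}  [4]={4}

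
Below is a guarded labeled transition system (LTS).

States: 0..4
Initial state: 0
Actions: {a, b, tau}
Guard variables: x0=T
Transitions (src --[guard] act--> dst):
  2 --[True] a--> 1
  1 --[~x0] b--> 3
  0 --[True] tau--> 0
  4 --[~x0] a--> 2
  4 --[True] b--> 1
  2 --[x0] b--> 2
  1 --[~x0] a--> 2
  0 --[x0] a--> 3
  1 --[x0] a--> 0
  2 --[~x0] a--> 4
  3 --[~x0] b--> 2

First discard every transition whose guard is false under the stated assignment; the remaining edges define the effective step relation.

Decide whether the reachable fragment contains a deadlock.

R = {0,3}
  0: a→3  tau→0  [deg 2]
  3: ∅  [no exit]
witness 3: a

Answer: DEADLOCK at state 3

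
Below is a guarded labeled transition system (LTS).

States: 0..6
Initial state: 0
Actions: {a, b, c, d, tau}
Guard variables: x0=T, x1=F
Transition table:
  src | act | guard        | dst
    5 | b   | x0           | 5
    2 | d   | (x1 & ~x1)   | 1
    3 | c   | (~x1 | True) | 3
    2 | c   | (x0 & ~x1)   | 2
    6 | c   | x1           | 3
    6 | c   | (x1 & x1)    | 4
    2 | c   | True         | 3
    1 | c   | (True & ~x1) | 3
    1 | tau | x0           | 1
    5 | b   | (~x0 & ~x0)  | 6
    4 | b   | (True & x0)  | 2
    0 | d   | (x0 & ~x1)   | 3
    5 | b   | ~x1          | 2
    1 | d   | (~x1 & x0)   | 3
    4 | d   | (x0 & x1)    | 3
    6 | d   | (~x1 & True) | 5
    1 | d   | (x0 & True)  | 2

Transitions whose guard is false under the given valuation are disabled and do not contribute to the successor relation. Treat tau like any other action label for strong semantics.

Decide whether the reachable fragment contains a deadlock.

Answer: DEADLOCK-FREE

Trace:
Reach set: {0,3}
  0: d→3  [deg 1]
  3: c→3  [deg 1]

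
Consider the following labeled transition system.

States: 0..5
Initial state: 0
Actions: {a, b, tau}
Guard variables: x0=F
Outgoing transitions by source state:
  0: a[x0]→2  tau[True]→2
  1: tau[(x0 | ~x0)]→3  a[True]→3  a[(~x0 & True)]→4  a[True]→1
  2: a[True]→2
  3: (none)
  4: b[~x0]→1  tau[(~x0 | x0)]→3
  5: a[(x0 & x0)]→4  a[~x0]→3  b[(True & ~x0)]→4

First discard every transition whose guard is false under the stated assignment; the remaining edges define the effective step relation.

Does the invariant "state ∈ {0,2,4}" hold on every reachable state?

Answer: INVARIANT HOLDS

Analysis:
Safe = {0,2,4}
Reach set: {0,2}
  0: ✓
  2: ✓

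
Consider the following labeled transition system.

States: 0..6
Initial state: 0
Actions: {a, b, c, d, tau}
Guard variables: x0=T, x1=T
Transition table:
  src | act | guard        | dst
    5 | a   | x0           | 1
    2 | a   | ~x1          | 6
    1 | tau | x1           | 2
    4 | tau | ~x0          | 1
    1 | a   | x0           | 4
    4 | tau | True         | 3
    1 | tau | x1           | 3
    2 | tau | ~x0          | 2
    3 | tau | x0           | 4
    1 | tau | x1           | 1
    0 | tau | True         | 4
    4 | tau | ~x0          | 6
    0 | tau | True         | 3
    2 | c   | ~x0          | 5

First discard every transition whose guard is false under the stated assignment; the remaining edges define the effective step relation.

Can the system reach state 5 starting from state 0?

Answer: UNREACHABLE

Working:
Guard filter leaves 9 enabled edge(s).
depth 0: {0}
depth 1: {3,4}  cumulative {0,3,4}
Reach set: {0,3,4}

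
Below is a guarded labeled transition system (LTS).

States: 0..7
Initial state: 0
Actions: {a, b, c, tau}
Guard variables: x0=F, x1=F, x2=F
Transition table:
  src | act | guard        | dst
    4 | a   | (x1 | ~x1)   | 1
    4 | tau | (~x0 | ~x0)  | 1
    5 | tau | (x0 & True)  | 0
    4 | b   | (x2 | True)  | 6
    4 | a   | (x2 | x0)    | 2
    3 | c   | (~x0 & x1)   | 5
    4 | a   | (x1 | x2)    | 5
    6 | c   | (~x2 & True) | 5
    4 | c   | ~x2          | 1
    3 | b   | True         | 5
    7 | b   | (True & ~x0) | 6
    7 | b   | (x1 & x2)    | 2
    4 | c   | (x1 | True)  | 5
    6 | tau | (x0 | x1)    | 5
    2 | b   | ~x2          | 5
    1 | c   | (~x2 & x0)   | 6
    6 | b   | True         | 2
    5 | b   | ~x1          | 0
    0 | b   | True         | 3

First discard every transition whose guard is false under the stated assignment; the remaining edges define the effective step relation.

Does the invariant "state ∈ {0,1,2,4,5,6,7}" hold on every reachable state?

Safe = {0,1,2,4,5,6,7}
R = {0,3,5}
  0: safe
  3: outside
  5: safe
reach 3 via b — violates

Answer: INVARIANT VIOLATED at state 3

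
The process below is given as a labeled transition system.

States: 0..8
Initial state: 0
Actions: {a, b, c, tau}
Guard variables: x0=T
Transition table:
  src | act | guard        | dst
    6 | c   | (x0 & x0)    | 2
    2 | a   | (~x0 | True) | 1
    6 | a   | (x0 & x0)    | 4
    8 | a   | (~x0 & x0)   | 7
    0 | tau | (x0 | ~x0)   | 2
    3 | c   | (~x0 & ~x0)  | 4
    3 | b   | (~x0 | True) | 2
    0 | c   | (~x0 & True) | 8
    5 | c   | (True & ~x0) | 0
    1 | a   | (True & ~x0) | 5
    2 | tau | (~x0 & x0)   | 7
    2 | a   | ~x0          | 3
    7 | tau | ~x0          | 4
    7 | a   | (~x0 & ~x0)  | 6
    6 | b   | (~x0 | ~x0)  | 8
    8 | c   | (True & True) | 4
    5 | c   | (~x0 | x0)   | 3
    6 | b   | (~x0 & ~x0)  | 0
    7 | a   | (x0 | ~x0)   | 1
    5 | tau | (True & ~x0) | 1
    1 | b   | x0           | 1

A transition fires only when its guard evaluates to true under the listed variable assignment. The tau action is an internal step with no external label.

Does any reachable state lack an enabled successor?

Reachable = {0,1,2}
  0: tau→2  [1 exit(s)]
  1: b→1  [1 exit(s)]
  2: a→1  [1 exit(s)]

Answer: DEADLOCK-FREE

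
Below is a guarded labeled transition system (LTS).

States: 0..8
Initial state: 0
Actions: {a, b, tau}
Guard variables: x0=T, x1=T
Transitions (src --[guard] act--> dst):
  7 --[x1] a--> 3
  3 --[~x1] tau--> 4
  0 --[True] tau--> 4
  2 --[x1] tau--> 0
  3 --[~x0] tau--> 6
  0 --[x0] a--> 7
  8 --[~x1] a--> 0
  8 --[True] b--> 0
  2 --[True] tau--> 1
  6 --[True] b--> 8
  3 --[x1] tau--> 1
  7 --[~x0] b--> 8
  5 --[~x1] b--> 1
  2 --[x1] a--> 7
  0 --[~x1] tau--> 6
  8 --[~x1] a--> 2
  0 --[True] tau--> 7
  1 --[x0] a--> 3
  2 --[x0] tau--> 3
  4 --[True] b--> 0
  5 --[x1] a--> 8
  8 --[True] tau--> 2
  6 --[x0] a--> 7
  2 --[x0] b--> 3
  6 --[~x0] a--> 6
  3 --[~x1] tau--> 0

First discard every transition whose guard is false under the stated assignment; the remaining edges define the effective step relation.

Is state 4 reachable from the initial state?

Answer: REACHABLE

Analysis:
After dropping false guards: 17 live edges.
depth 0: {0}
depth 1: {4,7}  now seen {0,4,7}
depth 2: {3}  now seen {0,3,4,7}
depth 3: {1}  now seen {0,1,3,4,7}
Reachable = {0,1,3,4,7}
trace reaching 4: tau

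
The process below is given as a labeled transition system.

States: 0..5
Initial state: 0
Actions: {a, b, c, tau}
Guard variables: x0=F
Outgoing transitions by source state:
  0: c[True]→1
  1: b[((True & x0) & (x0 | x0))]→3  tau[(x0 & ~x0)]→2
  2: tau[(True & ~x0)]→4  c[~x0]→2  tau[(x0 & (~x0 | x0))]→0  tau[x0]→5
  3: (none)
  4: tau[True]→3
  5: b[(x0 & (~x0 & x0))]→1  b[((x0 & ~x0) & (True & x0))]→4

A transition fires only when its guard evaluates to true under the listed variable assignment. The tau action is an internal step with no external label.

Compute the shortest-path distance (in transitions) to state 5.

Answer: UNREACHABLE

Working:
Layered search for 5:
  Layer 0: {0}
  Layer 1: {1}
5 never appears.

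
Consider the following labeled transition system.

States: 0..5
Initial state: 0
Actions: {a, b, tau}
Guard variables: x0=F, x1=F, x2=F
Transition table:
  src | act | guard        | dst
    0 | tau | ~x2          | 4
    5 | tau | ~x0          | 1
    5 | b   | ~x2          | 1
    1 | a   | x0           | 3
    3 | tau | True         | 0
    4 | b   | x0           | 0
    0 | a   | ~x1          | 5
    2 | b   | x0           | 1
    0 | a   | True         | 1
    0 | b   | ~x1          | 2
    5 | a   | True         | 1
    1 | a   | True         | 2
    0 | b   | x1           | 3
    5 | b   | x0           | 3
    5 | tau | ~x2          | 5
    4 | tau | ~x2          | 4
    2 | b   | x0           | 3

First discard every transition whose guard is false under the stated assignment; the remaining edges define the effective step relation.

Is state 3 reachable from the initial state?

Answer: UNREACHABLE

Trace:
Guard filter leaves 11 enabled edge(s).
Layer 0: {0}
Layer 1: {1,2,4,5}  total {0,1,2,4,5}
Reach set: {0,1,2,4,5}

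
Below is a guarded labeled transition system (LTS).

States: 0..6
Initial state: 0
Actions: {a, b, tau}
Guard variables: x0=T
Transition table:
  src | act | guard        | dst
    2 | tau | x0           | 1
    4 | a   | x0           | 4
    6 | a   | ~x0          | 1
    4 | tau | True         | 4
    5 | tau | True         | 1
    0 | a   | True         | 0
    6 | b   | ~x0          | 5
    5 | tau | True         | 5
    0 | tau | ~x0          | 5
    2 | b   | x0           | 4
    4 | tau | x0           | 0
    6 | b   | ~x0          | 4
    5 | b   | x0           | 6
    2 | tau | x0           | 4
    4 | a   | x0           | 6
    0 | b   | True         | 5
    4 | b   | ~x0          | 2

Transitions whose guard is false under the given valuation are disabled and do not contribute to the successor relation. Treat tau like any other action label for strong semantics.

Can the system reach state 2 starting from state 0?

After dropping false guards: 12 live edges.
L0 = {0}
L1 = {5}  now seen {0,5}
L2 = {1,6}  now seen {0,1,5,6}
R = {0,1,5,6}

Answer: UNREACHABLE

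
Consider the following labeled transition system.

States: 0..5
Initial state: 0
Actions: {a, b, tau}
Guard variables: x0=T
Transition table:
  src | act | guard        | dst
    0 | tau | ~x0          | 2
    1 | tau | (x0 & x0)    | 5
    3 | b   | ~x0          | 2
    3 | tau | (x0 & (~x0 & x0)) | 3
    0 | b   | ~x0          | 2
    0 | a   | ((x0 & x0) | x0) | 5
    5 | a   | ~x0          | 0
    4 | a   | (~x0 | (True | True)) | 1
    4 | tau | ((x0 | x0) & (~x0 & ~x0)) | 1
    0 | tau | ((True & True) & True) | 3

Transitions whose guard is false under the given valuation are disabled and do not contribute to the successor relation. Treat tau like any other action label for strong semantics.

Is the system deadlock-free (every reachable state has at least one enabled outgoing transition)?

R = {0,3,5}
  0: a→5  tau→3  [2 exit(s)]
  3: ∅  [deadlock]
  5: ∅  [deadlock]
Path to 3: tau

Answer: DEADLOCK at state 3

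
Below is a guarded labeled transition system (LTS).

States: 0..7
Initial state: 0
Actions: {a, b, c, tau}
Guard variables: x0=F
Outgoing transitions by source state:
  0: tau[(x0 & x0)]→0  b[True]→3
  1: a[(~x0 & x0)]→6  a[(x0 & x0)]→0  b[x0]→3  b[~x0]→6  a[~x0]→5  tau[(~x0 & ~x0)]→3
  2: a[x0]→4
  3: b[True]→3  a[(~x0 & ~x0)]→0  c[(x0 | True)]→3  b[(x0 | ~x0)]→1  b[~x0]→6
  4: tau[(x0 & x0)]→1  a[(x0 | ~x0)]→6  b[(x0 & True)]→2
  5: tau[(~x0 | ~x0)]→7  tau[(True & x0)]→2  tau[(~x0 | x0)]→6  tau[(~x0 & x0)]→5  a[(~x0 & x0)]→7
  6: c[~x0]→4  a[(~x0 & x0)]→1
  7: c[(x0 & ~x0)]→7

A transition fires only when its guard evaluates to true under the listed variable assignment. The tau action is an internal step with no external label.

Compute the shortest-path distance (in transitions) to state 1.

Layered search for 1:
  Layer 0: {0}
  Layer 1: {3}
  Layer 2: {1,6}
1 enters at depth 2; path b·b

Answer: 2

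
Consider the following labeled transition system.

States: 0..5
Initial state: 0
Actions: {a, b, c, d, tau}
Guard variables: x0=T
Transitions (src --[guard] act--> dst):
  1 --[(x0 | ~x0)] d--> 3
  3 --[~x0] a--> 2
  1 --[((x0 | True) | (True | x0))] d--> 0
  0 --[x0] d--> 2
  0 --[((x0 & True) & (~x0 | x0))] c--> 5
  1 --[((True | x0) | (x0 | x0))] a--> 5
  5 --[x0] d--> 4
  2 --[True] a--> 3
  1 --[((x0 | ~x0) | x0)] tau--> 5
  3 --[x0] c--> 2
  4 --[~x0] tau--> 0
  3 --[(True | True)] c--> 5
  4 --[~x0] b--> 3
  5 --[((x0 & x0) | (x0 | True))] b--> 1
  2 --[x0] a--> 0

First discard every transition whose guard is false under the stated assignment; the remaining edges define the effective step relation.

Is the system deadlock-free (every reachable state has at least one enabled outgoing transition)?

Answer: DEADLOCK at state 4

Working:
Reach set: {0,1,2,3,4,5}
  0: c→5  d→2  [2 exit(s)]
  1: a→5  d→0  d→3  tau→5  [4 exit(s)]
  2: a→0  a→3  [2 exit(s)]
  3: c→2  c→5  [2 exit(s)]
  4: ∅  [no exit]
  5: b→1  d→4  [2 exit(s)]
Path to 4: c·d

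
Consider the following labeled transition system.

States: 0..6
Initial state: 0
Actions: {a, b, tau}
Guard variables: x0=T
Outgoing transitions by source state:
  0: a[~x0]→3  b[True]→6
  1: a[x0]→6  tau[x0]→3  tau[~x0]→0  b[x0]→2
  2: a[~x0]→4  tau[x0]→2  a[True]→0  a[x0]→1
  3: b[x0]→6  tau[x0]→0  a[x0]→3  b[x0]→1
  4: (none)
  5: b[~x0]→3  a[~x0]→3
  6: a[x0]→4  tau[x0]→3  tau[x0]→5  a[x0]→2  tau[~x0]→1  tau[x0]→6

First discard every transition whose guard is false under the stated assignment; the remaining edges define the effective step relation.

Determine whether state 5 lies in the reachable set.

Answer: REACHABLE

Trace:
16 transition(s) survive guard evaluation.
depth 0: {0}
depth 1: {6}  total {0,6}
depth 2: {2,3,4,5}  total {0,2,3,4,5,6}
depth 3: {1}  total {0,1,2,3,4,5,6}
Reach set: {0,1,2,3,4,5,6}
Path to 5: b·tau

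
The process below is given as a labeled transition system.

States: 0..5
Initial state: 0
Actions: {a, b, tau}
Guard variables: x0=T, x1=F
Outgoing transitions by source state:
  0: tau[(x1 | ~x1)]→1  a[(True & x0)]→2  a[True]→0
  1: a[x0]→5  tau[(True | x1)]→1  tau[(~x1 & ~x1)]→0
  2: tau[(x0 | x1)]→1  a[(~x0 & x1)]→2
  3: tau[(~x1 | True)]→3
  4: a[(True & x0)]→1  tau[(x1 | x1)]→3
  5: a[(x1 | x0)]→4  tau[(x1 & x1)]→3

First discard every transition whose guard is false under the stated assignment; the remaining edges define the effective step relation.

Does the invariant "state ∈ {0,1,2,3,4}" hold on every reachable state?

Answer: INVARIANT VIOLATED at state 5

Trace:
Inv-set: {0,1,2,3,4}
Reach set: {0,1,2,4,5}
  0: ✓
  1: ✓
  2: ✓
  4: ✓
  5: outside
reach 5 via tau·a — violates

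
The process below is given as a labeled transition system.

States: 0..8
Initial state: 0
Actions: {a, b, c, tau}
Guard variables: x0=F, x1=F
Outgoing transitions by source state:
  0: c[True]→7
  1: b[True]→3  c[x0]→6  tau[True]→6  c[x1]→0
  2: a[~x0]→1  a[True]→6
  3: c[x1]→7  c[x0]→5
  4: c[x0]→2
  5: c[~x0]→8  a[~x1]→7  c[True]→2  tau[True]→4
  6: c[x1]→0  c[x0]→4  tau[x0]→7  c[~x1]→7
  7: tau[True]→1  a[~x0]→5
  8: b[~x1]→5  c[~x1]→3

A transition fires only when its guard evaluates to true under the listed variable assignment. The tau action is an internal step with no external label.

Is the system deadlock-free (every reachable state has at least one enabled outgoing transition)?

R = {0,1,2,3,4,5,6,7,8}
  0: c→7  [1 out]
  1: b→3  tau→6  [2 out]
  2: a→1  a→6  [2 out]
  3: ∅  [no exit]
  4: ∅  [no exit]
  5: a→7  c→2  c→8  tau→4  [4 out]
  6: c→7  [1 out]
  7: a→5  tau→1  [2 out]
  8: b→5  c→3  [2 out]
trace reaching 3: c·tau·b

Answer: DEADLOCK at state 3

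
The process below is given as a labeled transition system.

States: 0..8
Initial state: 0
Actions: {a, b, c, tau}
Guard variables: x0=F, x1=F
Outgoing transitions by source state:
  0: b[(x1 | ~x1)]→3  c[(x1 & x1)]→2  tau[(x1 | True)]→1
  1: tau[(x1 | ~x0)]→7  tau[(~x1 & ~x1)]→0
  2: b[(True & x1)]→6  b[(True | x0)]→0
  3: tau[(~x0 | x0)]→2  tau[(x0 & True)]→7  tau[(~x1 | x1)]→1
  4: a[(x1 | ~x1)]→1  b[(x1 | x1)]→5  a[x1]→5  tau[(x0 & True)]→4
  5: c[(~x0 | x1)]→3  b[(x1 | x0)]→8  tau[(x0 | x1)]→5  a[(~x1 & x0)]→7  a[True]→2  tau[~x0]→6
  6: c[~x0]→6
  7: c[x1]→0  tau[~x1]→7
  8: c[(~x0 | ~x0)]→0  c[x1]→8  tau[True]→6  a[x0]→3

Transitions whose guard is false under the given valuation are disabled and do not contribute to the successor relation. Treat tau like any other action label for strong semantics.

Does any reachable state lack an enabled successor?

Answer: DEADLOCK-FREE

Working:
R = {0,1,2,3,7}
  0: b→3  tau→1  [2 out]
  1: tau→0  tau→7  [2 out]
  2: b→0  [1 out]
  3: tau→1  tau→2  [2 out]
  7: tau→7  [1 out]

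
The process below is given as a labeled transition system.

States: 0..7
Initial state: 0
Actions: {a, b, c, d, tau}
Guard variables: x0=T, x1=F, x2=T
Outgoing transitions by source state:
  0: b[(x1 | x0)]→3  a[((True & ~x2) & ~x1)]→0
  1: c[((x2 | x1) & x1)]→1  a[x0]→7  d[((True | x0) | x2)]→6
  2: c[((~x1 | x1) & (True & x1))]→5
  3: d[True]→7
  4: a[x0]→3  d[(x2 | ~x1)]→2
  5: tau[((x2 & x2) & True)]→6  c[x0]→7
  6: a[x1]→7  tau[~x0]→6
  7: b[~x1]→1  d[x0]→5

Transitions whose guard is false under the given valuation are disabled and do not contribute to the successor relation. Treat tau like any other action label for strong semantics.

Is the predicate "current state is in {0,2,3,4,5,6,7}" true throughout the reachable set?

Safe = {0,2,3,4,5,6,7}
Reach set: {0,1,3,5,6,7}
  0: safe
  1: ✗ unsafe
  3: safe
  5: safe
  6: safe
  7: safe
witness against invariant: b·d·b → 1

Answer: INVARIANT VIOLATED at state 1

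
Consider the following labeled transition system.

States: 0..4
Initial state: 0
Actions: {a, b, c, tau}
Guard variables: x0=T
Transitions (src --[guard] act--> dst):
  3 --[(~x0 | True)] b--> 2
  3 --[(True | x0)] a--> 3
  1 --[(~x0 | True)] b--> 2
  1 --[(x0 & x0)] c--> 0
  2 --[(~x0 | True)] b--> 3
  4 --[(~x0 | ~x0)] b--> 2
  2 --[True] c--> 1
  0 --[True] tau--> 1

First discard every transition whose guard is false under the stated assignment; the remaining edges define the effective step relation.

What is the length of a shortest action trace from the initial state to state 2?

Answer: 2

Working:
Layered search for 2:
  Layer 0: {0}
  Layer 1: {1}
  Layer 2: {2}
depth(2)=2, e.g. tau·b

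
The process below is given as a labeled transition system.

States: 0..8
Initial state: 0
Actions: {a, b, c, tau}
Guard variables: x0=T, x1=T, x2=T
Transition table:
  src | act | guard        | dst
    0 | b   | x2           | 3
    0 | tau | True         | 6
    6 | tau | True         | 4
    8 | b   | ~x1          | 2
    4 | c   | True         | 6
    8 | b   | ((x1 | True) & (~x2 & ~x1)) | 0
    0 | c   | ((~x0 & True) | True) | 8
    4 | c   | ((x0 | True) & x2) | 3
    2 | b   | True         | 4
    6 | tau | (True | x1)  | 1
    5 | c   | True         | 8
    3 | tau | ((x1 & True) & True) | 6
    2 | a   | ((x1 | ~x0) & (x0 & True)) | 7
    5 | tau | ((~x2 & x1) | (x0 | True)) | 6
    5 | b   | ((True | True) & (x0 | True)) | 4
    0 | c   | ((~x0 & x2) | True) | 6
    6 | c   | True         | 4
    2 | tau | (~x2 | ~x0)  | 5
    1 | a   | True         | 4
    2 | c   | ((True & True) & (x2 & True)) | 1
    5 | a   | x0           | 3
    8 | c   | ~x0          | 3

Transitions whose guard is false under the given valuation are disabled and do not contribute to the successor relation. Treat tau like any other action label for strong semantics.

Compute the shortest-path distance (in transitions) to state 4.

Answer: 2

Analysis:
BFS to 4:
  L0 = {0}
  L1 = {3,6,8}
  L2 = {1,4}
4 enters at depth 2; path c·c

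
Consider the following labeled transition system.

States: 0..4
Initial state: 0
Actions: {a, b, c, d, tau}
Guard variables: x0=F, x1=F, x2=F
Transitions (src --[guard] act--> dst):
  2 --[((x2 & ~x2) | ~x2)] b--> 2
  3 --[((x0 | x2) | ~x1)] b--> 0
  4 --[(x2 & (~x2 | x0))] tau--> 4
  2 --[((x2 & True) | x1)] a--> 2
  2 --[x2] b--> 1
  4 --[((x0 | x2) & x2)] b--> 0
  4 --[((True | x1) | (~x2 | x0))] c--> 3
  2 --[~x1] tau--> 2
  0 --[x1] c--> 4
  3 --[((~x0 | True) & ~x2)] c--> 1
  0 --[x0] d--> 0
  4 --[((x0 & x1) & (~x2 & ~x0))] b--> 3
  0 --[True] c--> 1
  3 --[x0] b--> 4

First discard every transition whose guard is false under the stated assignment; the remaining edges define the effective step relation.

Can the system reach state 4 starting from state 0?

Answer: UNREACHABLE

Working:
Guard filter leaves 6 enabled edge(s).
Layer 0: {0}
Layer 1: {1}  cumulative {0,1}
R = {0,1}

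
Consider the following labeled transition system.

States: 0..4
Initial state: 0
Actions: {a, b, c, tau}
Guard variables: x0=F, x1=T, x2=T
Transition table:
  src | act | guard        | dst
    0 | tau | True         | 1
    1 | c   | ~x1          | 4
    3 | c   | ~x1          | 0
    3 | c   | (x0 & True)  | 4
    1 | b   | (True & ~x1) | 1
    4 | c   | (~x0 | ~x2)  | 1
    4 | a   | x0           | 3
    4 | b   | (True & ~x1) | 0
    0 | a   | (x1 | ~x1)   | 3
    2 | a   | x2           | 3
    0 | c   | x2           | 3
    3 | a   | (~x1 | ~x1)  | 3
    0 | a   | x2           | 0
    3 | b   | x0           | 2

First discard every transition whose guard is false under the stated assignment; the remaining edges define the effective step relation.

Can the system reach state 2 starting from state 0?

After dropping false guards: 6 live edges.
L0 = {0}
L1 = {1,3}  cumulative {0,1,3}
Reachable = {0,1,3}

Answer: UNREACHABLE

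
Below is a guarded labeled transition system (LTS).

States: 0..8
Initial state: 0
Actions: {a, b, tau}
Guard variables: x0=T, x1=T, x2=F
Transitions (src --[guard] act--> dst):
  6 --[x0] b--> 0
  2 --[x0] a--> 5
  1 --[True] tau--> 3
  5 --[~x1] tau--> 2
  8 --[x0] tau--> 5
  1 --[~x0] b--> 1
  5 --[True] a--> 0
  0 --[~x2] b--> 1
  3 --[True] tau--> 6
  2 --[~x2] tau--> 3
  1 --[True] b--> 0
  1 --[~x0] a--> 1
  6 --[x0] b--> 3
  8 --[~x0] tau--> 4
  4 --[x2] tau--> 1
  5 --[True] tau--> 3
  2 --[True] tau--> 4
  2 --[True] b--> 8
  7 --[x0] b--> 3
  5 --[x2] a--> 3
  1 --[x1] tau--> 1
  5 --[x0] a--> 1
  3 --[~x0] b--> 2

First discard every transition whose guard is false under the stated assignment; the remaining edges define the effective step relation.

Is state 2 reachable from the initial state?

Guard filter leaves 16 enabled edge(s).
Layer 0: {0}
Layer 1: {1}  now seen {0,1}
Layer 2: {3}  now seen {0,1,3}
Layer 3: {6}  now seen {0,1,3,6}
Reachable = {0,1,3,6}

Answer: UNREACHABLE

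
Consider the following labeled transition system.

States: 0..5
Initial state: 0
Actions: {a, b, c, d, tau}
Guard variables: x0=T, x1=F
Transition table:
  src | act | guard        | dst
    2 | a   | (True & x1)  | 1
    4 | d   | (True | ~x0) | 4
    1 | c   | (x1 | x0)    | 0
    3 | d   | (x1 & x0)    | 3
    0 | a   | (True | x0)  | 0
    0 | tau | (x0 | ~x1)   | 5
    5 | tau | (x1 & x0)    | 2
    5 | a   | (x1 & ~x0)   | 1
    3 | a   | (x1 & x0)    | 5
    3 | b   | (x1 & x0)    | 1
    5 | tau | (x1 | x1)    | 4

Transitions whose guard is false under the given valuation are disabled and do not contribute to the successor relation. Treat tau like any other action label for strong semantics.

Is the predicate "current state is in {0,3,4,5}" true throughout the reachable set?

Safe = {0,3,4,5}
R = {0,5}
  0: ok
  5: ok

Answer: INVARIANT HOLDS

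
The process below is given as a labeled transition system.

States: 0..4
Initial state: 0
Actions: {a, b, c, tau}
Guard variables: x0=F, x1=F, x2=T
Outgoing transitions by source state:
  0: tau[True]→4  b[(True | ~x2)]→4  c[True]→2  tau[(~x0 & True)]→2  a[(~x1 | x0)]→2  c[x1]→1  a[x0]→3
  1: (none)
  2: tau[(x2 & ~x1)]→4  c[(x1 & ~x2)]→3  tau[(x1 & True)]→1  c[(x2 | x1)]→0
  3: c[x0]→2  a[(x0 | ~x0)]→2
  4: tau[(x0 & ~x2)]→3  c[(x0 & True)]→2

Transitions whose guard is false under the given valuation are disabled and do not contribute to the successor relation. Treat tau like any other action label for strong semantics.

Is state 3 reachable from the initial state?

Answer: UNREACHABLE

Working:
8 transition(s) survive guard evaluation.
depth 0: {0}
depth 1: {2,4}  now seen {0,2,4}
Reach set: {0,2,4}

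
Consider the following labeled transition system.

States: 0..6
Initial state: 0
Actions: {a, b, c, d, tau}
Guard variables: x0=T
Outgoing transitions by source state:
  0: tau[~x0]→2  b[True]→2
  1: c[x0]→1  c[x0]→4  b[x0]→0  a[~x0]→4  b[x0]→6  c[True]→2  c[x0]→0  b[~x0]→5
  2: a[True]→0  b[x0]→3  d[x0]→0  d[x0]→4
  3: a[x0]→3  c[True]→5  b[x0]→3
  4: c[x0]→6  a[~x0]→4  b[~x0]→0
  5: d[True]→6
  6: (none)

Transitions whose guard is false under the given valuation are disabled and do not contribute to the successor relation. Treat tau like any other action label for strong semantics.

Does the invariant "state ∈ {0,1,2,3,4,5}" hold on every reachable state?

Allowed set {0,1,2,3,4,5}
Reachable = {0,2,3,4,5,6}
  0: safe
  2: safe
  3: safe
  4: safe
  5: safe
  6: VIOLATES
witness against invariant: b·d·c → 6

Answer: INVARIANT VIOLATED at state 6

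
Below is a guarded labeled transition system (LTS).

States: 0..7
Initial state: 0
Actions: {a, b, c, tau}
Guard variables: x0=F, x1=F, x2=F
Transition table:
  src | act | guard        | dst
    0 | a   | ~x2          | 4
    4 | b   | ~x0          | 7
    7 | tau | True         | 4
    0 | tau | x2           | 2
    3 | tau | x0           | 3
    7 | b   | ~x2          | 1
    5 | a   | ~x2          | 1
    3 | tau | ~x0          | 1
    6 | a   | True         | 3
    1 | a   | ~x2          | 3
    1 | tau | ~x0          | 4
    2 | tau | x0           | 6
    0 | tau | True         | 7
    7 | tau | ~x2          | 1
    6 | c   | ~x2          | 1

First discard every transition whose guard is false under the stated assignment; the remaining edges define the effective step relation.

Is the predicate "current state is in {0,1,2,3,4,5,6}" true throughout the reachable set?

Allowed set {0,1,2,3,4,5,6}
Reachable = {0,1,3,4,7}
  0: safe
  1: safe
  3: safe
  4: safe
  7: VIOLATES
reach 7 via tau — violates

Answer: INVARIANT VIOLATED at state 7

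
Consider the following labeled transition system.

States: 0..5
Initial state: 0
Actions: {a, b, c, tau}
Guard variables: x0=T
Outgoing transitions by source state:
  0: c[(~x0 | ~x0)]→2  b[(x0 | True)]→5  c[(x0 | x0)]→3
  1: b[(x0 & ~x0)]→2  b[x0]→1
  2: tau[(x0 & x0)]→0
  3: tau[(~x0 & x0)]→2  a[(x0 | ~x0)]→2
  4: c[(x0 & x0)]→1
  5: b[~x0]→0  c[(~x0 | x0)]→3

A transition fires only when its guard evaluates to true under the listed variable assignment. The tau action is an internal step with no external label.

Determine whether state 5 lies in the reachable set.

Guard filter leaves 7 enabled edge(s).
depth 0: {0}
depth 1: {3,5}  total {0,3,5}
depth 2: {2}  total {0,2,3,5}
Reachable = {0,2,3,5}
trace reaching 5: b

Answer: REACHABLE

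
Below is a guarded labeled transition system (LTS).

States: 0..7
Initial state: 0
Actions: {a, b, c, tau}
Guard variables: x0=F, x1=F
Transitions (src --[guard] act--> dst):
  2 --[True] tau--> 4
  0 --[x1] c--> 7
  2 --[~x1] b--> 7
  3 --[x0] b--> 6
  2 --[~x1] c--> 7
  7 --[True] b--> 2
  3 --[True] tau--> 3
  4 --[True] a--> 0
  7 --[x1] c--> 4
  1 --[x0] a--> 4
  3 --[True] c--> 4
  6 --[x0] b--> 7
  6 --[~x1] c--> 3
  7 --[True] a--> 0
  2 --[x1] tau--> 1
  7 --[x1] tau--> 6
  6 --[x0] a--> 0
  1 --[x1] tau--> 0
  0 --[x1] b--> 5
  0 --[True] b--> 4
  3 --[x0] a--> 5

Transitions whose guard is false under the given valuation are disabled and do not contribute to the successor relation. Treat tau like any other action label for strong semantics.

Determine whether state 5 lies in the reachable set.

Answer: UNREACHABLE

Analysis:
10 transition(s) survive guard evaluation.
depth 0: {0}
depth 1: {4}  now seen {0,4}
Reach set: {0,4}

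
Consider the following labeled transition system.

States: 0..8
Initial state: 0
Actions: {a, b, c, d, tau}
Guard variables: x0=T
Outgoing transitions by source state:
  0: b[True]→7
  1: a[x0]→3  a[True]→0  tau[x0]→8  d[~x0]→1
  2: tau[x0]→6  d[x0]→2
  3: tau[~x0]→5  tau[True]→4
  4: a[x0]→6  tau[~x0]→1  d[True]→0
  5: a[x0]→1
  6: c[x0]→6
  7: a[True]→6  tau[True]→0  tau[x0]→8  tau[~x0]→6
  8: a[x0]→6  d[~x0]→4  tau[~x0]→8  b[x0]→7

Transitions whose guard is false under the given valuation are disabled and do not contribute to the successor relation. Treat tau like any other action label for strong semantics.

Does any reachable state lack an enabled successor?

Reach set: {0,6,7,8}
  0: b→7  [1 exit(s)]
  6: c→6  [1 exit(s)]
  7: a→6  tau→0  tau→8  [3 exit(s)]
  8: a→6  b→7  [2 exit(s)]

Answer: DEADLOCK-FREE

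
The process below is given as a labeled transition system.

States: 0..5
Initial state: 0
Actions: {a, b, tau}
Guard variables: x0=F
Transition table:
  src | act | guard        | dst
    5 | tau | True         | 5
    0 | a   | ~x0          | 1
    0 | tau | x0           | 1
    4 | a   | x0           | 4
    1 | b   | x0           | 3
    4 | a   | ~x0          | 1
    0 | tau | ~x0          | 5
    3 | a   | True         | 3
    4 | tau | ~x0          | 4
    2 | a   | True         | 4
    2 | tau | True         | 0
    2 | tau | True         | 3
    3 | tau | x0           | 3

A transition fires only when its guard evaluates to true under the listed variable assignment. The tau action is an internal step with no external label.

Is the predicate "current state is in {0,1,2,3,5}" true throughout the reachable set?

Allowed set {0,1,2,3,5}
Reach set: {0,1,5}
  0: safe
  1: safe
  5: safe

Answer: INVARIANT HOLDS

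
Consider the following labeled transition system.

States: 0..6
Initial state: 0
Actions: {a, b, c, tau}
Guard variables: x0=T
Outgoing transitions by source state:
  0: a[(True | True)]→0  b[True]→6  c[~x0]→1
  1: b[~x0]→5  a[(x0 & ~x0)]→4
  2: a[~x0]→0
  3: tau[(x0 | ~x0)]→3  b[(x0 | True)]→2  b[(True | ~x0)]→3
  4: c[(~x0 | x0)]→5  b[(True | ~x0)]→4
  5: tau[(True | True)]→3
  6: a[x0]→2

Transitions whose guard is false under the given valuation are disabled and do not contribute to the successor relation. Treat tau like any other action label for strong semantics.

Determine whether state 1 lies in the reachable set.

After dropping false guards: 9 live edges.
Layer 0: {0}
Layer 1: {6}  total {0,6}
Layer 2: {2}  total {0,2,6}
Reachable = {0,2,6}

Answer: UNREACHABLE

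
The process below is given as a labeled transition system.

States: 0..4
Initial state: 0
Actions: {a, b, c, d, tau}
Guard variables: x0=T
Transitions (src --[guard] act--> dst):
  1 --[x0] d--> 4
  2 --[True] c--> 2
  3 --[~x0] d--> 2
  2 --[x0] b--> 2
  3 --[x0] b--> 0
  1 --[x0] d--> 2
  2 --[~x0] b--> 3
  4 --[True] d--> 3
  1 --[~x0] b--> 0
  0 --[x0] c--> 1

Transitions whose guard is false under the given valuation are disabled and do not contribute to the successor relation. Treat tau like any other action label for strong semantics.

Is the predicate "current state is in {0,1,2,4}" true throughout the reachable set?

Inv-set: {0,1,2,4}
Reach set: {0,1,2,3,4}
  0: safe
  1: safe
  2: safe
  3: ✗ unsafe
  4: safe
reach 3 via c·d·d — violates

Answer: INVARIANT VIOLATED at state 3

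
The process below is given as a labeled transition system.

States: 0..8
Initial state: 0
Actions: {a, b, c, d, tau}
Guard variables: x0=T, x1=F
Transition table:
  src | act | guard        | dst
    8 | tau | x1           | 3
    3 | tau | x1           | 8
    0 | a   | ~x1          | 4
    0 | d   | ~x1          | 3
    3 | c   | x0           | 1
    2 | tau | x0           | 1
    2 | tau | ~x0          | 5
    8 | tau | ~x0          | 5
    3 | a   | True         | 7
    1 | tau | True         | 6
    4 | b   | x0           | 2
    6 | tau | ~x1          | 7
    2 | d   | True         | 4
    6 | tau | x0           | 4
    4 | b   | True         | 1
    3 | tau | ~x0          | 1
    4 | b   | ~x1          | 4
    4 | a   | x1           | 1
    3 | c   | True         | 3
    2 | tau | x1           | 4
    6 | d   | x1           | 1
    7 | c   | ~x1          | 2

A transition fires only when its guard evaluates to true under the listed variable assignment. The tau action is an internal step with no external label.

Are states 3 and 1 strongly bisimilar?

Refine partition for ~:
  P[0] = {{0,1,2,3,4,5,6,7,8}}
  P[1] = {{0},{1,6},{2},{3},{4},{5,8},{7}}
  P[2] = {{0},{1},{2},{3},{4},{5,8},{6},{7}}
stable after 3 split(s): 8 block(s)
class of 3: {3}; class of 1: {1}

Answer: NOT BISIMILAR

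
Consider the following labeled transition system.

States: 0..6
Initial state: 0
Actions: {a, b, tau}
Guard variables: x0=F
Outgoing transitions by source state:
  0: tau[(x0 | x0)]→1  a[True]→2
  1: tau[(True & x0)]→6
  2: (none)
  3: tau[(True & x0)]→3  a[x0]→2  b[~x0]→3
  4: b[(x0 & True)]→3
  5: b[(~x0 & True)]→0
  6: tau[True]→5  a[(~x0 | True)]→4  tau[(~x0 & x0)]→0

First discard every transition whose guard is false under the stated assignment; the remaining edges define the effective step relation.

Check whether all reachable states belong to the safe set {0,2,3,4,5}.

Inv-set: {0,2,3,4,5}
Reach set: {0,2}
  0: safe
  2: safe

Answer: INVARIANT HOLDS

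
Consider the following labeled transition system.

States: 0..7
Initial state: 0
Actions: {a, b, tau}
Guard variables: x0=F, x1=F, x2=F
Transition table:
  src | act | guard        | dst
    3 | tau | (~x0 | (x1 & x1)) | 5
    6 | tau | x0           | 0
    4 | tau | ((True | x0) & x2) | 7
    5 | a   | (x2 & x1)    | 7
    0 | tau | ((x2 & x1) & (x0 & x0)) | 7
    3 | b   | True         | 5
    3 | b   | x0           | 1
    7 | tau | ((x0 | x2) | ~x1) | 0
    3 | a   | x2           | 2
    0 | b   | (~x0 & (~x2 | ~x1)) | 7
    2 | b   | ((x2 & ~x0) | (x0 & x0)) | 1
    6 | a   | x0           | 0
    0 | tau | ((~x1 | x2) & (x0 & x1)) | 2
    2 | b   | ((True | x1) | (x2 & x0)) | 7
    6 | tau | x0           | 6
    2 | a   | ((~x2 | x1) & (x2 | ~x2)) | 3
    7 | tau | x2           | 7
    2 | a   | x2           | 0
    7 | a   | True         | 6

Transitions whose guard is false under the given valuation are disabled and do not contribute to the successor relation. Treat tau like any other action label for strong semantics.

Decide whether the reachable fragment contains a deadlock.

Answer: DEADLOCK at state 6

Working:
Reach set: {0,6,7}
  0: b→7  [deg 1]
  6: ∅  [STUCK]
  7: a→6  tau→0  [deg 2]
Path to 6: b·a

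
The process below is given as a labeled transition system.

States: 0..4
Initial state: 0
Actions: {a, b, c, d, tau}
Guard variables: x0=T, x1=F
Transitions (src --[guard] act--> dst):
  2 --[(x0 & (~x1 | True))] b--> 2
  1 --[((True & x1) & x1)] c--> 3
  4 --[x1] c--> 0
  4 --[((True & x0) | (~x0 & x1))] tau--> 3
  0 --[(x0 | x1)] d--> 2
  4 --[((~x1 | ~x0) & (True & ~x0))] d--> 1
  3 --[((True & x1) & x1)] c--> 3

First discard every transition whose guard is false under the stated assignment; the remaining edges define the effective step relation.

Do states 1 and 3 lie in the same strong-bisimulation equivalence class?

Answer: BISIMILAR

Analysis:
Refine partition for ~:
  P[0] = {{0,1,2,3,4}}
  P[1] = {{0},{1,3},{2},{4}}
Fixed point at round 2; 4 class(es).
class of 1: {1,3}; class of 3: {1,3}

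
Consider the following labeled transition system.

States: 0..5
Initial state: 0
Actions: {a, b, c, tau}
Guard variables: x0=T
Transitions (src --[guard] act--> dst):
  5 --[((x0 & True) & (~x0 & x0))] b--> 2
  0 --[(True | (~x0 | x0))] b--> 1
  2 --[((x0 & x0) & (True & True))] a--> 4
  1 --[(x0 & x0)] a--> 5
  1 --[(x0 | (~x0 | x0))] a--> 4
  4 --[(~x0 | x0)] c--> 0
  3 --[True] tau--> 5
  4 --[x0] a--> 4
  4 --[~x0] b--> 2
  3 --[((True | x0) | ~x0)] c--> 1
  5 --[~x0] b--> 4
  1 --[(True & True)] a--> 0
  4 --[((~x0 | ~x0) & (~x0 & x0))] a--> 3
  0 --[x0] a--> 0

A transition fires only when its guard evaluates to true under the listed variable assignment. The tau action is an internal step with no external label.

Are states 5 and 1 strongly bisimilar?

Answer: NOT BISIMILAR

Analysis:
Refine partition for ~:
  π0 = {{0,1,2,3,4,5}}
  π1 = {{0},{1,2},{3},{4},{5}}
  π2 = {{0},{1},{2},{3},{4},{5}}
stable after 3 split(s): 6 block(s)
class of 5: {5}; class of 1: {1}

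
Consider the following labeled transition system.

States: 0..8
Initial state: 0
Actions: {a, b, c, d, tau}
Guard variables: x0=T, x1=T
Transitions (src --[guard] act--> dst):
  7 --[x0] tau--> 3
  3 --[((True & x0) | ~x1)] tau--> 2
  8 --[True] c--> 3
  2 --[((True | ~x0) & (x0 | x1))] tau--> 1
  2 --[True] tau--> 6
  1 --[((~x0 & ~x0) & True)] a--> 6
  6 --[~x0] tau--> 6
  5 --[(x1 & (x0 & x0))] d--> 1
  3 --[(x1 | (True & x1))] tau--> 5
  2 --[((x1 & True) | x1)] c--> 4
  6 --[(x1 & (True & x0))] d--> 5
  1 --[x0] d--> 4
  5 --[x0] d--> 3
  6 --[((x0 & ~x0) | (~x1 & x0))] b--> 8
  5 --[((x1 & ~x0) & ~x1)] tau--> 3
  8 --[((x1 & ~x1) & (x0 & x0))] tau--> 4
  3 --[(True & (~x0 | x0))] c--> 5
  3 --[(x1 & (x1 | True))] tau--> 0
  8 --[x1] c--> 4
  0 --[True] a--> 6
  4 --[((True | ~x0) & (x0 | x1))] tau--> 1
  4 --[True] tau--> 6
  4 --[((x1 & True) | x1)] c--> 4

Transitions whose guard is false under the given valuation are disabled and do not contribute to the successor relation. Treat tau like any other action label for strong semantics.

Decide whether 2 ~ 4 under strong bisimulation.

Refine partition for ~:
  π0 = {{0,1,2,3,4,5,6,7,8}}
  π1 = {{0},{1,5,6},{2,3,4},{7},{8}}
  π2 = {{0},{1},{2,4},{3},{5},{6},{7},{8}}
Fixed point at round 3; 8 class(es).
[2]={2,4}  [4]={2,4}

Answer: BISIMILAR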